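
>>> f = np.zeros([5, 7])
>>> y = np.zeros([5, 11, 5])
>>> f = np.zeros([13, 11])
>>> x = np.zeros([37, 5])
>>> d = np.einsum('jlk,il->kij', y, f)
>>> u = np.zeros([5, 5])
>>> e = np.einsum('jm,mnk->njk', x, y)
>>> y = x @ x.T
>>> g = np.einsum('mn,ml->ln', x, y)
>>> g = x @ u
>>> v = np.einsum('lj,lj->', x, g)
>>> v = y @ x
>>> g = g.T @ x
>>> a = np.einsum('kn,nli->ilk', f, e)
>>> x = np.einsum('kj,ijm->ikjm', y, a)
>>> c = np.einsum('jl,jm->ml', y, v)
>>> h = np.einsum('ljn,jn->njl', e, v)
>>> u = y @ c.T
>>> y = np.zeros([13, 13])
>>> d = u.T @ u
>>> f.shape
(13, 11)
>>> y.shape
(13, 13)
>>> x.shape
(5, 37, 37, 13)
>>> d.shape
(5, 5)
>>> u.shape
(37, 5)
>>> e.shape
(11, 37, 5)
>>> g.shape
(5, 5)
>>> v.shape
(37, 5)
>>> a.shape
(5, 37, 13)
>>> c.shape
(5, 37)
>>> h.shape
(5, 37, 11)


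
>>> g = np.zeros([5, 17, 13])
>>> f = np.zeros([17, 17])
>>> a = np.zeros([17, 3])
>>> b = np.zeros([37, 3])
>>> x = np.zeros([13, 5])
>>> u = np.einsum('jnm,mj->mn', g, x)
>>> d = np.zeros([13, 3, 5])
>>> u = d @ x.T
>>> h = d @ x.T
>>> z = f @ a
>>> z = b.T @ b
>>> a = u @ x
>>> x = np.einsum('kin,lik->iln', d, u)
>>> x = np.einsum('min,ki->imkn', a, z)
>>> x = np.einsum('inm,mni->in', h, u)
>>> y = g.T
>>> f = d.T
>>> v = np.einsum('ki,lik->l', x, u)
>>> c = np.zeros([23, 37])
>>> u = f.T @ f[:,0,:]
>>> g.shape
(5, 17, 13)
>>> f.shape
(5, 3, 13)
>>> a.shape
(13, 3, 5)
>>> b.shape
(37, 3)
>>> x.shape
(13, 3)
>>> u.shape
(13, 3, 13)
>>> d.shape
(13, 3, 5)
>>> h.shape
(13, 3, 13)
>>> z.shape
(3, 3)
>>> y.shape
(13, 17, 5)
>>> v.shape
(13,)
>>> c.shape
(23, 37)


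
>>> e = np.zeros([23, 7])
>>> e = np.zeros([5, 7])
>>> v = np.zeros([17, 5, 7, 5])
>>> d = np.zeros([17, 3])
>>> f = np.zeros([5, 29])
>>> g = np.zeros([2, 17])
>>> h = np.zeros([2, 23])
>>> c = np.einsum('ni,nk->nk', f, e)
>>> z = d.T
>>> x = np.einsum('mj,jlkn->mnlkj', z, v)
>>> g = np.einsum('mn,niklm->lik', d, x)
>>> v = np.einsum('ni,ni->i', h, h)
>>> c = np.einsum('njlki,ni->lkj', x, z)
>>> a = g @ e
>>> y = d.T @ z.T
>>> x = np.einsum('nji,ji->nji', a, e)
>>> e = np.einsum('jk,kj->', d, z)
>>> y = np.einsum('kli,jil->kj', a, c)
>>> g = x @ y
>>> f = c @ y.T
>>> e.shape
()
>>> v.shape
(23,)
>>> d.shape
(17, 3)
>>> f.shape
(5, 7, 7)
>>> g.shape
(7, 5, 5)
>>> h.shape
(2, 23)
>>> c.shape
(5, 7, 5)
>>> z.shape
(3, 17)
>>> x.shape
(7, 5, 7)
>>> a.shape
(7, 5, 7)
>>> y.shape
(7, 5)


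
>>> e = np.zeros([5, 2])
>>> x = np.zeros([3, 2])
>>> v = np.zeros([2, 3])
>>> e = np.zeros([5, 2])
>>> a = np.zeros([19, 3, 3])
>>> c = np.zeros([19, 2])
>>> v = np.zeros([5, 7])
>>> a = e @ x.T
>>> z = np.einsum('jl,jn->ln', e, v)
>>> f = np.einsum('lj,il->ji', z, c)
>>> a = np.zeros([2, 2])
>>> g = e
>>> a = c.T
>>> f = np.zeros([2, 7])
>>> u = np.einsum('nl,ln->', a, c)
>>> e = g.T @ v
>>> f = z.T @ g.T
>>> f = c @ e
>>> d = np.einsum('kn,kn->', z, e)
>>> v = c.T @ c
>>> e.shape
(2, 7)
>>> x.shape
(3, 2)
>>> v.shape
(2, 2)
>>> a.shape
(2, 19)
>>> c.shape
(19, 2)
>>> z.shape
(2, 7)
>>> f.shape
(19, 7)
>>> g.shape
(5, 2)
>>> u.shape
()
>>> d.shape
()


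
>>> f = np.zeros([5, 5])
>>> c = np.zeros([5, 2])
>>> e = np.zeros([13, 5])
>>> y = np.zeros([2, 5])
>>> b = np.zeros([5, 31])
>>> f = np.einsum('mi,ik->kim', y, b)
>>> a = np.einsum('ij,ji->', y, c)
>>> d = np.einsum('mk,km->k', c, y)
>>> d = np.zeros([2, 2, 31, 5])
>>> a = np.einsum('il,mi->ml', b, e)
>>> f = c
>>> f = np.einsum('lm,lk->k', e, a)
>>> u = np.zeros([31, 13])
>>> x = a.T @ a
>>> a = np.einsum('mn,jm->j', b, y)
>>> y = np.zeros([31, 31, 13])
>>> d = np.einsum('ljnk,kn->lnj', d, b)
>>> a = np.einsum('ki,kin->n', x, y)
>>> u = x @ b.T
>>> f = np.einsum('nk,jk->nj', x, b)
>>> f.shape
(31, 5)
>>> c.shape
(5, 2)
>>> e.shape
(13, 5)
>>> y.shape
(31, 31, 13)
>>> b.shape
(5, 31)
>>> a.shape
(13,)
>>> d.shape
(2, 31, 2)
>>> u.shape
(31, 5)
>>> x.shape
(31, 31)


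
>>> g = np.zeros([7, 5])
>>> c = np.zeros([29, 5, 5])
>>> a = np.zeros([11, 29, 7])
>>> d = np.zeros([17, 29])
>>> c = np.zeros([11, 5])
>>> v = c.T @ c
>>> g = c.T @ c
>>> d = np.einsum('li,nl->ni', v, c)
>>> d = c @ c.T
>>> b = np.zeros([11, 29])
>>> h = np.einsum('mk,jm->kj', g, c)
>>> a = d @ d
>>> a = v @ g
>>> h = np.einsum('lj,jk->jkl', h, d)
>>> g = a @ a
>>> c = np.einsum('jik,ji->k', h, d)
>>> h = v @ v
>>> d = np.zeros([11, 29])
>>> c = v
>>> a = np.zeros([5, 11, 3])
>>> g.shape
(5, 5)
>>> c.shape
(5, 5)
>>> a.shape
(5, 11, 3)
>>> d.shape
(11, 29)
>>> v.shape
(5, 5)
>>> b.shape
(11, 29)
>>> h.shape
(5, 5)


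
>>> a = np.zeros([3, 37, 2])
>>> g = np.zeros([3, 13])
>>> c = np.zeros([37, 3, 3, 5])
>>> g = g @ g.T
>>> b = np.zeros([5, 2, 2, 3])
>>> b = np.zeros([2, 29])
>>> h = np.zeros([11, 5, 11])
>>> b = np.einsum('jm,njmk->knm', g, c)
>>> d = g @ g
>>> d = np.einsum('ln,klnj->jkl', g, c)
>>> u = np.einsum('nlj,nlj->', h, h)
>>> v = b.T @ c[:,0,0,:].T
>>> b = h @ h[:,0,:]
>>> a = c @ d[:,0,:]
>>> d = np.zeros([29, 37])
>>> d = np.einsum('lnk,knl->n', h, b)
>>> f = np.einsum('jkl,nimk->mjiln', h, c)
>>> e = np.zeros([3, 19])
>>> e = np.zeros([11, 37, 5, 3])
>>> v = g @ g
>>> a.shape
(37, 3, 3, 3)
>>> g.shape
(3, 3)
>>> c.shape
(37, 3, 3, 5)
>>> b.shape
(11, 5, 11)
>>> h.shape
(11, 5, 11)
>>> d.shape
(5,)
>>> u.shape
()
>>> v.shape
(3, 3)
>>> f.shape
(3, 11, 3, 11, 37)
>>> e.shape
(11, 37, 5, 3)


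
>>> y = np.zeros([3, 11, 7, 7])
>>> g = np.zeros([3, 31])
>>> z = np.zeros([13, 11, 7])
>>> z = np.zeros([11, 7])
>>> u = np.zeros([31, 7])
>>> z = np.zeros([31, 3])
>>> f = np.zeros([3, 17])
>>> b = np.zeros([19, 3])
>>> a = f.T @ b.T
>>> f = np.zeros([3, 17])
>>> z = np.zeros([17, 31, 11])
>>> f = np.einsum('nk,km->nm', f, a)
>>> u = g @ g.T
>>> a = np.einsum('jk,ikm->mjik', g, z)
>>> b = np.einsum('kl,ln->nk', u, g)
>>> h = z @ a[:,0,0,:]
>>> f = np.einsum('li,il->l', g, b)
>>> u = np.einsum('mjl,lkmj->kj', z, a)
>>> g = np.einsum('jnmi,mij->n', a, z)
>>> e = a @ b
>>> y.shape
(3, 11, 7, 7)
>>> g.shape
(3,)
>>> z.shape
(17, 31, 11)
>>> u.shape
(3, 31)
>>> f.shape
(3,)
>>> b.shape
(31, 3)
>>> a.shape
(11, 3, 17, 31)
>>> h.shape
(17, 31, 31)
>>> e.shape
(11, 3, 17, 3)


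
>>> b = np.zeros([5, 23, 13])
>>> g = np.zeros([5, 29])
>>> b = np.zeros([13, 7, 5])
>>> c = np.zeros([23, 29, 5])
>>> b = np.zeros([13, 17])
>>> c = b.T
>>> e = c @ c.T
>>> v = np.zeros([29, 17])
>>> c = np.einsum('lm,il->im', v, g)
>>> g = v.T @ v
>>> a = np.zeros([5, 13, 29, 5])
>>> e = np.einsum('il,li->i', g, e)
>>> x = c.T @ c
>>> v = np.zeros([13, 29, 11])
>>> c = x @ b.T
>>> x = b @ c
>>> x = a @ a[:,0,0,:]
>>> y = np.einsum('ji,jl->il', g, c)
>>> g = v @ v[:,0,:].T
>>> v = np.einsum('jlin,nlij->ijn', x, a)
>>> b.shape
(13, 17)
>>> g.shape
(13, 29, 13)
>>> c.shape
(17, 13)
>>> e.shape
(17,)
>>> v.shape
(29, 5, 5)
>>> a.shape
(5, 13, 29, 5)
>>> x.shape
(5, 13, 29, 5)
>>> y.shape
(17, 13)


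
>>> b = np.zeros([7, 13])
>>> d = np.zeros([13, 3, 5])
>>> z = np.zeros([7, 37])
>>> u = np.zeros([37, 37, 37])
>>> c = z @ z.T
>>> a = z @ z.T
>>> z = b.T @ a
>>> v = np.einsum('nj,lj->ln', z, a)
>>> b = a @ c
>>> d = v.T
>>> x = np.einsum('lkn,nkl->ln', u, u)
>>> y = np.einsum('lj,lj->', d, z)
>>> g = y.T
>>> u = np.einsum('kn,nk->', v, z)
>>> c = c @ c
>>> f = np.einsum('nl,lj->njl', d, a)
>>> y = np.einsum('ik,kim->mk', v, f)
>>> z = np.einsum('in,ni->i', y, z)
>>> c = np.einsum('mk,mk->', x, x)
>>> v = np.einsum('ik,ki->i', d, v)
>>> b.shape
(7, 7)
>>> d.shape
(13, 7)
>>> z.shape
(7,)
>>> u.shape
()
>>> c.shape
()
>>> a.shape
(7, 7)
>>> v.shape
(13,)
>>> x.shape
(37, 37)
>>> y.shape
(7, 13)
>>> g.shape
()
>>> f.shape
(13, 7, 7)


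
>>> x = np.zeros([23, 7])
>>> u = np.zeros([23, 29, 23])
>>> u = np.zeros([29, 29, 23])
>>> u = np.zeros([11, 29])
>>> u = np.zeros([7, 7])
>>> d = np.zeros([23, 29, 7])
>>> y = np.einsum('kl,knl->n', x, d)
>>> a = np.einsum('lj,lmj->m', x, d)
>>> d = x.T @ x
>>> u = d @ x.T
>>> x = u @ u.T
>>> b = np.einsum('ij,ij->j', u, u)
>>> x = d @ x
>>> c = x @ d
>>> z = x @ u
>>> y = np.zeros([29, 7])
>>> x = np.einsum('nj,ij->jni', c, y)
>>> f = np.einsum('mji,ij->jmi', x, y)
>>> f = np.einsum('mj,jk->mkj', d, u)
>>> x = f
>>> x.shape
(7, 23, 7)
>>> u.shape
(7, 23)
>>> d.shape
(7, 7)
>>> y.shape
(29, 7)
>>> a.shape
(29,)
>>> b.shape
(23,)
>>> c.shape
(7, 7)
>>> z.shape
(7, 23)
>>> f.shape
(7, 23, 7)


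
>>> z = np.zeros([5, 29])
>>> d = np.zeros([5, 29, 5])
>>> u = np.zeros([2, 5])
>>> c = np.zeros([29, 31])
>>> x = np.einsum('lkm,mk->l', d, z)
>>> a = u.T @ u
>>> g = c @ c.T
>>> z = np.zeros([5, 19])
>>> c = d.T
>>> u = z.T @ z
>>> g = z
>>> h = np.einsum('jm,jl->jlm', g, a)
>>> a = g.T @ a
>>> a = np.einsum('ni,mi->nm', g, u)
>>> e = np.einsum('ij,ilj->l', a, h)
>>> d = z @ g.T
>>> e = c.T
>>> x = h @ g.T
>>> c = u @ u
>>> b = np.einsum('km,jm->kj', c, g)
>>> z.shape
(5, 19)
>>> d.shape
(5, 5)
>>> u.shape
(19, 19)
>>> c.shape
(19, 19)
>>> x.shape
(5, 5, 5)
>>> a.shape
(5, 19)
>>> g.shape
(5, 19)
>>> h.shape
(5, 5, 19)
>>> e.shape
(5, 29, 5)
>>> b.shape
(19, 5)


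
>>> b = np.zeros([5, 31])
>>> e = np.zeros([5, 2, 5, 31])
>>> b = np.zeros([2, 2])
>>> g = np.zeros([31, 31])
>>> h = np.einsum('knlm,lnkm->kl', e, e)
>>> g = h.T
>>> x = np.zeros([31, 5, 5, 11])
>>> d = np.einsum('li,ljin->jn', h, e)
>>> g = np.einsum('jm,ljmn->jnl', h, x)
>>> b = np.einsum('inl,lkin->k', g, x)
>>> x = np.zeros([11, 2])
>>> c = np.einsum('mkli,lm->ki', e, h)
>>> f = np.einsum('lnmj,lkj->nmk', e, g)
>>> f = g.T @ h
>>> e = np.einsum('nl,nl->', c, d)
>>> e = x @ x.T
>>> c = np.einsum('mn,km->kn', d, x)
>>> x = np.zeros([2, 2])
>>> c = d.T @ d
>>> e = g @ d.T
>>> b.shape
(5,)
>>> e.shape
(5, 11, 2)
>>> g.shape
(5, 11, 31)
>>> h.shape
(5, 5)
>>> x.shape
(2, 2)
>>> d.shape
(2, 31)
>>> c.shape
(31, 31)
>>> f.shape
(31, 11, 5)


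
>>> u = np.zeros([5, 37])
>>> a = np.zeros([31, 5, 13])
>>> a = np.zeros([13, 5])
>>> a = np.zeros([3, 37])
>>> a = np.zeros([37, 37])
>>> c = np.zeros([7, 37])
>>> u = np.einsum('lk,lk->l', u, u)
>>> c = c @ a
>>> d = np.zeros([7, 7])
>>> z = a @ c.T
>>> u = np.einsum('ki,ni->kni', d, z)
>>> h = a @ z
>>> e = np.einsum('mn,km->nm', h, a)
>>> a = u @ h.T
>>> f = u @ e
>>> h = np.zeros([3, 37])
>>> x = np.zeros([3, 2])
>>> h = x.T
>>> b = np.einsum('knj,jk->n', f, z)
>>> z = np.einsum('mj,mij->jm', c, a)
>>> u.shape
(7, 37, 7)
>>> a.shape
(7, 37, 37)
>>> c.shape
(7, 37)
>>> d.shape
(7, 7)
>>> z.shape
(37, 7)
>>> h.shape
(2, 3)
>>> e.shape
(7, 37)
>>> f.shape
(7, 37, 37)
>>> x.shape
(3, 2)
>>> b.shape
(37,)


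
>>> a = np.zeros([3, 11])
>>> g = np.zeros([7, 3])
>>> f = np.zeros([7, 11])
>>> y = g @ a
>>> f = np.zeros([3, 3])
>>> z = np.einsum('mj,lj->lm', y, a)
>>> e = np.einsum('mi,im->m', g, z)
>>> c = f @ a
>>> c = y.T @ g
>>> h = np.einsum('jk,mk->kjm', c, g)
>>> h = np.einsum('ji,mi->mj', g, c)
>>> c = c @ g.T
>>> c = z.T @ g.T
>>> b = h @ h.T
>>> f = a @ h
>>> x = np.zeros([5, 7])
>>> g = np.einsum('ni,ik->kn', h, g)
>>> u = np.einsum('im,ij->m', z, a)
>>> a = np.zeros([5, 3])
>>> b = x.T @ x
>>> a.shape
(5, 3)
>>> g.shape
(3, 11)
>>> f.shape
(3, 7)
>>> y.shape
(7, 11)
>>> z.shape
(3, 7)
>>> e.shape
(7,)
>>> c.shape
(7, 7)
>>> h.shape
(11, 7)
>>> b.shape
(7, 7)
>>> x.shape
(5, 7)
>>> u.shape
(7,)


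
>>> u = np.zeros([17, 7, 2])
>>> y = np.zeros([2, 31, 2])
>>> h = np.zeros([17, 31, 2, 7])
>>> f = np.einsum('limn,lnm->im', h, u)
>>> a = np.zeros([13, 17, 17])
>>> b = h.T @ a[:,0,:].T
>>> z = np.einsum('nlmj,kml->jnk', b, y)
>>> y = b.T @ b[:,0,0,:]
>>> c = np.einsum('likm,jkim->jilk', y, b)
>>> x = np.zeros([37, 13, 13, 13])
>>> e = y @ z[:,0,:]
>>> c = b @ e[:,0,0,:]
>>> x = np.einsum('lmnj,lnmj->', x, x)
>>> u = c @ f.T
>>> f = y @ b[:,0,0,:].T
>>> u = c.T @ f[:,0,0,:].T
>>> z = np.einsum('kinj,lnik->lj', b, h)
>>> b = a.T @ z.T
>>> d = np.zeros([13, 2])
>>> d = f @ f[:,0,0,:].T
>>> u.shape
(2, 31, 2, 13)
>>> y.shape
(13, 31, 2, 13)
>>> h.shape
(17, 31, 2, 7)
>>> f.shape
(13, 31, 2, 7)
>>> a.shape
(13, 17, 17)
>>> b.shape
(17, 17, 17)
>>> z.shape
(17, 13)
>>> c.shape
(7, 2, 31, 2)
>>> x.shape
()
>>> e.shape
(13, 31, 2, 2)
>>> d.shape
(13, 31, 2, 13)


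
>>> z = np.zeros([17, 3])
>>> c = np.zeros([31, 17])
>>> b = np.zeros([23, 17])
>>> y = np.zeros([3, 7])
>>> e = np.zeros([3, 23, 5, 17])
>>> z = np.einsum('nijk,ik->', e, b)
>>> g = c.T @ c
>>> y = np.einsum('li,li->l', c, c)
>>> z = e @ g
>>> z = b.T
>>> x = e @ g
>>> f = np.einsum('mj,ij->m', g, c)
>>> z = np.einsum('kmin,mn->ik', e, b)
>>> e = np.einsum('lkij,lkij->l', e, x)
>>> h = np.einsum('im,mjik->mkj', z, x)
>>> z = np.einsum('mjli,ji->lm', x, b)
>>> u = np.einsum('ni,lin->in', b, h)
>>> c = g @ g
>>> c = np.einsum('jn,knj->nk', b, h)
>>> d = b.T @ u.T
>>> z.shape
(5, 3)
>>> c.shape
(17, 3)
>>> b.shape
(23, 17)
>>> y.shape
(31,)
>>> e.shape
(3,)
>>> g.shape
(17, 17)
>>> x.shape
(3, 23, 5, 17)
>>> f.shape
(17,)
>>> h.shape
(3, 17, 23)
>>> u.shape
(17, 23)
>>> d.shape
(17, 17)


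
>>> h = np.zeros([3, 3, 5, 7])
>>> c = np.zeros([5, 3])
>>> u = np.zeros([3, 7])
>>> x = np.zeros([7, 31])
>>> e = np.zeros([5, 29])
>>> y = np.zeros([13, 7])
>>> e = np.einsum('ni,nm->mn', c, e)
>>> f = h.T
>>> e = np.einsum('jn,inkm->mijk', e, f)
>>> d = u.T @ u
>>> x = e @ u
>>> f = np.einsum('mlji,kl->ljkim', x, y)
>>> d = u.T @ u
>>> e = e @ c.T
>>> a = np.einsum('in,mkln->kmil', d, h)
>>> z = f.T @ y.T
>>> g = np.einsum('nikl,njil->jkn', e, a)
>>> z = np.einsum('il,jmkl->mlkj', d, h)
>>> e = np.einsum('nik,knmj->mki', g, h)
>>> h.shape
(3, 3, 5, 7)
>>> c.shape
(5, 3)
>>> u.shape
(3, 7)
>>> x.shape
(3, 7, 29, 7)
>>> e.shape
(5, 3, 29)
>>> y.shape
(13, 7)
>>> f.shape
(7, 29, 13, 7, 3)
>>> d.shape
(7, 7)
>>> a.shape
(3, 3, 7, 5)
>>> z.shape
(3, 7, 5, 3)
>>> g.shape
(3, 29, 3)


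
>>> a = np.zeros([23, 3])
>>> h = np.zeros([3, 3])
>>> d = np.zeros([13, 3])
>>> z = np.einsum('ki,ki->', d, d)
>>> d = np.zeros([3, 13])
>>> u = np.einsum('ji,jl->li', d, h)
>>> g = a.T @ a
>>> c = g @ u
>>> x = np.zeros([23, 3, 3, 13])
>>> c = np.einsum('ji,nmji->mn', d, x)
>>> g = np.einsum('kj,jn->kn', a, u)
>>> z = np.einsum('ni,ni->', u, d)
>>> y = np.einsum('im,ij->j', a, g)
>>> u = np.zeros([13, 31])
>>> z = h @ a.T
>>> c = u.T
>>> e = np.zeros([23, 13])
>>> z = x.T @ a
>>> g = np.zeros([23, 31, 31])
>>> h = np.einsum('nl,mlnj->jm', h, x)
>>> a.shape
(23, 3)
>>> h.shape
(13, 23)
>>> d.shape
(3, 13)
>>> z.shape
(13, 3, 3, 3)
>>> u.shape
(13, 31)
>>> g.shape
(23, 31, 31)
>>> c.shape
(31, 13)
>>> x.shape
(23, 3, 3, 13)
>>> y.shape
(13,)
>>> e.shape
(23, 13)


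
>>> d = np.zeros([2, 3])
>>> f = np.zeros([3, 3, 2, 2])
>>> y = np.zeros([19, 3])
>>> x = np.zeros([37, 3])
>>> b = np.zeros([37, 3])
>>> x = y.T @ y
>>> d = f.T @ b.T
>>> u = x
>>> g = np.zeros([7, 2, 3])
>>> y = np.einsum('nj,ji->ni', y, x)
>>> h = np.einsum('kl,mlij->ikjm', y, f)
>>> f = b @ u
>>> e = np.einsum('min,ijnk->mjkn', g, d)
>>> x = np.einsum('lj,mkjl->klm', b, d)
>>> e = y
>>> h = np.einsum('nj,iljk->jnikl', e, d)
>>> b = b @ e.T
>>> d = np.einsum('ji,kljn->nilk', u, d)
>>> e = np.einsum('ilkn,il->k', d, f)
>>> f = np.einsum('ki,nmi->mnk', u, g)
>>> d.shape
(37, 3, 2, 2)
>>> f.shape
(2, 7, 3)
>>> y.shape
(19, 3)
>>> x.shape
(2, 37, 2)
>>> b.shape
(37, 19)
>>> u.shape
(3, 3)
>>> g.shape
(7, 2, 3)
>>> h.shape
(3, 19, 2, 37, 2)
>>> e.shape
(2,)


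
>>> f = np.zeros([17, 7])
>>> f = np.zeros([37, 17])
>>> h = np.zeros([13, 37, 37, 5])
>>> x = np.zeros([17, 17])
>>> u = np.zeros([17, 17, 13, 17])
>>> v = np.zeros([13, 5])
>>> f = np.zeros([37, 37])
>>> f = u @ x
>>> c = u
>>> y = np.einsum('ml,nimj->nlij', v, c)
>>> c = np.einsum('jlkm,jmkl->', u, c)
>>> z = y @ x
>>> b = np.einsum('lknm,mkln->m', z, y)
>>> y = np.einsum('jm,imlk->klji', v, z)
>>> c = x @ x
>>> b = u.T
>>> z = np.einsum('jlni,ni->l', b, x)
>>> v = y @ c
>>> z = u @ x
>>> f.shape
(17, 17, 13, 17)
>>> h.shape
(13, 37, 37, 5)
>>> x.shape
(17, 17)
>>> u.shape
(17, 17, 13, 17)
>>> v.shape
(17, 17, 13, 17)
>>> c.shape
(17, 17)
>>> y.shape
(17, 17, 13, 17)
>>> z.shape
(17, 17, 13, 17)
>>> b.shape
(17, 13, 17, 17)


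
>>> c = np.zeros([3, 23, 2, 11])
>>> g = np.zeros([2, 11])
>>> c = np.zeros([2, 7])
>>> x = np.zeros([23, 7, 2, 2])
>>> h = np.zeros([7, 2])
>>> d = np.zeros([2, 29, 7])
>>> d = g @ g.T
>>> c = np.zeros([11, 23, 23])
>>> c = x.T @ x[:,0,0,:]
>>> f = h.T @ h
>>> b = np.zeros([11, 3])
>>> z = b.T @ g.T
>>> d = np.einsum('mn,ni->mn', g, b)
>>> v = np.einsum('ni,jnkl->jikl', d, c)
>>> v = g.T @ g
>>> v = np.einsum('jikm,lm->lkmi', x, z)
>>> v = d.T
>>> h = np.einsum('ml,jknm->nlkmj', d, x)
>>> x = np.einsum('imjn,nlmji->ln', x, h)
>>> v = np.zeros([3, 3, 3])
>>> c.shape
(2, 2, 7, 2)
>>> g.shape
(2, 11)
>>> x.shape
(11, 2)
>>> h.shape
(2, 11, 7, 2, 23)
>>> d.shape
(2, 11)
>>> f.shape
(2, 2)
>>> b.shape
(11, 3)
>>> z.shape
(3, 2)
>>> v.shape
(3, 3, 3)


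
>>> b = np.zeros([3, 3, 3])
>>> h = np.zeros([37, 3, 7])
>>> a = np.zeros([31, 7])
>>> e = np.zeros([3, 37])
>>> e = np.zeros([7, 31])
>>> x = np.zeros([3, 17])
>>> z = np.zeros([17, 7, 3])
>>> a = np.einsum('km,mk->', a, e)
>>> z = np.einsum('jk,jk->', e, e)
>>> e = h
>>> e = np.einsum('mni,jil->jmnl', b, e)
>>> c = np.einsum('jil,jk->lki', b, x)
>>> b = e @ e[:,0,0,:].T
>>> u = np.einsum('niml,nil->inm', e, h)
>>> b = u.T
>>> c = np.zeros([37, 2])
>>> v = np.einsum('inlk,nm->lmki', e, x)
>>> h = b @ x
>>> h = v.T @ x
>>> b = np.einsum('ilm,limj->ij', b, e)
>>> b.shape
(3, 7)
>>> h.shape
(37, 7, 17, 17)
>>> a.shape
()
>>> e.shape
(37, 3, 3, 7)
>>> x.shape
(3, 17)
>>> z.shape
()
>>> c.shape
(37, 2)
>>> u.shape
(3, 37, 3)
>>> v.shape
(3, 17, 7, 37)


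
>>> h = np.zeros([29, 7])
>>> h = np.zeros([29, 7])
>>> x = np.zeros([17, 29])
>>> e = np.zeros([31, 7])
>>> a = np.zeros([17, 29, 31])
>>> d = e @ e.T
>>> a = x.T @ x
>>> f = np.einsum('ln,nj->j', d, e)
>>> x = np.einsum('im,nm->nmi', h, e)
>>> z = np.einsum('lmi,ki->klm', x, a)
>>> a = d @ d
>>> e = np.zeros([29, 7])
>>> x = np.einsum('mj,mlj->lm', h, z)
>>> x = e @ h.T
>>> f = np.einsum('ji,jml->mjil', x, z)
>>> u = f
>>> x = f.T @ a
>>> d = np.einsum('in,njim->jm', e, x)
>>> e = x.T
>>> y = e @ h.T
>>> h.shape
(29, 7)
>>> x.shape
(7, 29, 29, 31)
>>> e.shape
(31, 29, 29, 7)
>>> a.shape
(31, 31)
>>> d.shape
(29, 31)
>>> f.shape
(31, 29, 29, 7)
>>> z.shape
(29, 31, 7)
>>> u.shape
(31, 29, 29, 7)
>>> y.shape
(31, 29, 29, 29)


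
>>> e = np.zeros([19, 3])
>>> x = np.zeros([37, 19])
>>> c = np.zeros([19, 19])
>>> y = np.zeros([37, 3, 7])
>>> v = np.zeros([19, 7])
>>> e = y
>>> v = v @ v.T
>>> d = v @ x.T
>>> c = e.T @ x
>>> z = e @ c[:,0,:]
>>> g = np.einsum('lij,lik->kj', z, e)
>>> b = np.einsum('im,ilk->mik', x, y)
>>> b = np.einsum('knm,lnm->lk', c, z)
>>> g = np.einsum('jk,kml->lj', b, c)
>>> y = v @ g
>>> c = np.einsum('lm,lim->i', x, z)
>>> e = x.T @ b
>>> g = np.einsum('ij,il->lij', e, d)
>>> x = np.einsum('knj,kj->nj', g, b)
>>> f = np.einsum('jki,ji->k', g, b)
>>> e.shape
(19, 7)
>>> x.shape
(19, 7)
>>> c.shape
(3,)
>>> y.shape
(19, 37)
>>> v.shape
(19, 19)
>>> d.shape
(19, 37)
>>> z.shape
(37, 3, 19)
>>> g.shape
(37, 19, 7)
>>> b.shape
(37, 7)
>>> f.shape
(19,)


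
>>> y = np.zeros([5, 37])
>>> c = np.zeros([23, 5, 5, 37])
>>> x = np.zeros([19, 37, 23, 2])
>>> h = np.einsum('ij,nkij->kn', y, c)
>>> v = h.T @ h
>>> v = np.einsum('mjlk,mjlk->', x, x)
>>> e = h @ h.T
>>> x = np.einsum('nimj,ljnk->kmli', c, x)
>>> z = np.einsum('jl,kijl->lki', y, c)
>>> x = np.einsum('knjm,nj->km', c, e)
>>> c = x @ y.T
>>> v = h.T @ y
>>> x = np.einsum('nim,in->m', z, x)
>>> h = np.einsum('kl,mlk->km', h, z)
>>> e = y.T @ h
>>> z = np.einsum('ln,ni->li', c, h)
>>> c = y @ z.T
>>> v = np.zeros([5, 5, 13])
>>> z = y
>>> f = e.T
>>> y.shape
(5, 37)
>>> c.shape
(5, 23)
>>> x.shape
(5,)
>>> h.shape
(5, 37)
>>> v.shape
(5, 5, 13)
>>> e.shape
(37, 37)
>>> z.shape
(5, 37)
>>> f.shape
(37, 37)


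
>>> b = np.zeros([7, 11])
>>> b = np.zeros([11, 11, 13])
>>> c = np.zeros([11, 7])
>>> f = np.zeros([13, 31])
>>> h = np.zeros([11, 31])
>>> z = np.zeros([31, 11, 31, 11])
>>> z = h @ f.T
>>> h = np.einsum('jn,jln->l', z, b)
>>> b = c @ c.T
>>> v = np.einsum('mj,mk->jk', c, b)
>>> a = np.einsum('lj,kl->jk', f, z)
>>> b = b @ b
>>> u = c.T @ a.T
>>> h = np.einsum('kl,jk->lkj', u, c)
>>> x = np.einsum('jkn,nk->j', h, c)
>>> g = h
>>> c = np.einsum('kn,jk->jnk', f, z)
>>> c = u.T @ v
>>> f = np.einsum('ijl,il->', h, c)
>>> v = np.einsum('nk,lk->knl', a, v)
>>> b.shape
(11, 11)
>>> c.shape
(31, 11)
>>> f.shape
()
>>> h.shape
(31, 7, 11)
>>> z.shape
(11, 13)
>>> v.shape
(11, 31, 7)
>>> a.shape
(31, 11)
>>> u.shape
(7, 31)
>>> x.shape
(31,)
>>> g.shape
(31, 7, 11)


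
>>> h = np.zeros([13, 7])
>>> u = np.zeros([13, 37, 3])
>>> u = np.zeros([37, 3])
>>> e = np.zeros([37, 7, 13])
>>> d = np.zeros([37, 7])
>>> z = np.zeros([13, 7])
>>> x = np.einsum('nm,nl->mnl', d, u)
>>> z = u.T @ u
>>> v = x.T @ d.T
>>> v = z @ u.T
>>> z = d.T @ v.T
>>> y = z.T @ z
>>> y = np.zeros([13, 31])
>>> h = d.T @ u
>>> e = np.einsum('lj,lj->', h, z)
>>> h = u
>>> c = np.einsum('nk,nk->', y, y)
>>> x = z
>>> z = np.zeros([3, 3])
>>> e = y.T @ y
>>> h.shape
(37, 3)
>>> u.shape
(37, 3)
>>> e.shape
(31, 31)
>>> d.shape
(37, 7)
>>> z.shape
(3, 3)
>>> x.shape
(7, 3)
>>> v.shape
(3, 37)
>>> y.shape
(13, 31)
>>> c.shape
()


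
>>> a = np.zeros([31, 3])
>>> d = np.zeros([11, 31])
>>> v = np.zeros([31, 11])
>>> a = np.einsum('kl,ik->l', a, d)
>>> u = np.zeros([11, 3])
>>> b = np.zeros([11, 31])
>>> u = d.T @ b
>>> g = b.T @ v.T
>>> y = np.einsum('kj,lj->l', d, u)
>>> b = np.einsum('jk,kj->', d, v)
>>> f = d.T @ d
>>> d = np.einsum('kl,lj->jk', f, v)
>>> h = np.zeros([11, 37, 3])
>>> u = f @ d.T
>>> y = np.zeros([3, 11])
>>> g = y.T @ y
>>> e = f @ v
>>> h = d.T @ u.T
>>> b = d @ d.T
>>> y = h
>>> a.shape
(3,)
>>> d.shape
(11, 31)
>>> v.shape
(31, 11)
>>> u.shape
(31, 11)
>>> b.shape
(11, 11)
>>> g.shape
(11, 11)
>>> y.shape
(31, 31)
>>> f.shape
(31, 31)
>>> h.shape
(31, 31)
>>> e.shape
(31, 11)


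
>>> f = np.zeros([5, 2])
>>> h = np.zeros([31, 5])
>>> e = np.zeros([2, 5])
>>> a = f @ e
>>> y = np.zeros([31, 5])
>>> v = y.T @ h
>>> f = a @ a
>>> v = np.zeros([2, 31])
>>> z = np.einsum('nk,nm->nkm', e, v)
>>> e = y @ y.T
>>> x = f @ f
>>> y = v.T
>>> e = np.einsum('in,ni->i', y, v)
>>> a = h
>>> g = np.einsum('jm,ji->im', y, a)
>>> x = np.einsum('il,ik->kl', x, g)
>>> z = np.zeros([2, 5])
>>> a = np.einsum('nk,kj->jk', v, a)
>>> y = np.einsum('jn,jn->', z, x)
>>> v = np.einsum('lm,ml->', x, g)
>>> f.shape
(5, 5)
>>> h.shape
(31, 5)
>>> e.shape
(31,)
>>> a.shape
(5, 31)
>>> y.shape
()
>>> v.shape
()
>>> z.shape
(2, 5)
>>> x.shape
(2, 5)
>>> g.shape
(5, 2)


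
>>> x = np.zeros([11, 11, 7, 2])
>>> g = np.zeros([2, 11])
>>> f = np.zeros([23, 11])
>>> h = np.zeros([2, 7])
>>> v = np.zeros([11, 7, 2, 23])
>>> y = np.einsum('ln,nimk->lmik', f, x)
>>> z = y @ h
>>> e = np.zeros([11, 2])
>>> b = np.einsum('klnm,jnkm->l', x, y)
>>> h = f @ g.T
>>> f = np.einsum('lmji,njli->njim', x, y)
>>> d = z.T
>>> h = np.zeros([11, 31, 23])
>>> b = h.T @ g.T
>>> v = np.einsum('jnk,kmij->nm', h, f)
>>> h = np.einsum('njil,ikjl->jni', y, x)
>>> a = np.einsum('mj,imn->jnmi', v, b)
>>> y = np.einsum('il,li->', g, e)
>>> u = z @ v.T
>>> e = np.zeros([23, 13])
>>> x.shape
(11, 11, 7, 2)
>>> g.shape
(2, 11)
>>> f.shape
(23, 7, 2, 11)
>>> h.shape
(7, 23, 11)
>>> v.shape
(31, 7)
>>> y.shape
()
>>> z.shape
(23, 7, 11, 7)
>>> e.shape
(23, 13)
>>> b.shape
(23, 31, 2)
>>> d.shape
(7, 11, 7, 23)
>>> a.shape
(7, 2, 31, 23)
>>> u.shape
(23, 7, 11, 31)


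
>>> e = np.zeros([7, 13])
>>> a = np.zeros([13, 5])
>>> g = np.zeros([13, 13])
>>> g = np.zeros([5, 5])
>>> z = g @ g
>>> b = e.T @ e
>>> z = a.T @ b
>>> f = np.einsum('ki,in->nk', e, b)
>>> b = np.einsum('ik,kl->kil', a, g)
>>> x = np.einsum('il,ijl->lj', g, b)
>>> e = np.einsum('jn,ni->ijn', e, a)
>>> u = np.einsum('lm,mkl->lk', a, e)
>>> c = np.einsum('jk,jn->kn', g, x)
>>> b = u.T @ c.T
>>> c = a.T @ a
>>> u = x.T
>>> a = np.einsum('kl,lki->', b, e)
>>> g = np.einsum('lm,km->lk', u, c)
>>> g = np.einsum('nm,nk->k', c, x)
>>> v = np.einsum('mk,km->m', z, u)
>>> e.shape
(5, 7, 13)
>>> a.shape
()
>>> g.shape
(13,)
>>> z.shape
(5, 13)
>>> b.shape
(7, 5)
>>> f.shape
(13, 7)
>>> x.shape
(5, 13)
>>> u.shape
(13, 5)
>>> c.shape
(5, 5)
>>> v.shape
(5,)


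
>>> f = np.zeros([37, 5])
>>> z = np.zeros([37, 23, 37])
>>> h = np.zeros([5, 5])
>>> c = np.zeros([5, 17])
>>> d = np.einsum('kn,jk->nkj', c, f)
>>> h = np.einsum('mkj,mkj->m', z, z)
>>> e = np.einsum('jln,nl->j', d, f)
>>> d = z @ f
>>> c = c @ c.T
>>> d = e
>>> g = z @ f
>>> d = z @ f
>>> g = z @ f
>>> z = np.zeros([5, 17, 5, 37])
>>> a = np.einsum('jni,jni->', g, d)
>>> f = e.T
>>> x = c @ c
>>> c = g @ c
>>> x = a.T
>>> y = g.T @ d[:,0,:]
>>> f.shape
(17,)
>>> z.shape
(5, 17, 5, 37)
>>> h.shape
(37,)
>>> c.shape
(37, 23, 5)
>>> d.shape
(37, 23, 5)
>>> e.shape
(17,)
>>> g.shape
(37, 23, 5)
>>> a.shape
()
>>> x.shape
()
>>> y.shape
(5, 23, 5)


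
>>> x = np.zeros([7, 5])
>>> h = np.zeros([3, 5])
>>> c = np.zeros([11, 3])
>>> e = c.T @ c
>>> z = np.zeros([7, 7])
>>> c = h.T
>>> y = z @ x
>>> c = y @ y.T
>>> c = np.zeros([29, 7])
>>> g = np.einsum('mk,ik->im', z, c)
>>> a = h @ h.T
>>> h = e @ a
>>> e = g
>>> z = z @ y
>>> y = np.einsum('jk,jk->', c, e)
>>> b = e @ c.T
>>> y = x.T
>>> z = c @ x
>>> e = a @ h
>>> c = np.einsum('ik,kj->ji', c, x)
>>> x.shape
(7, 5)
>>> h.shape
(3, 3)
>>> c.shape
(5, 29)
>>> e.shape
(3, 3)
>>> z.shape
(29, 5)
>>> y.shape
(5, 7)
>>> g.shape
(29, 7)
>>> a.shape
(3, 3)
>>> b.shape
(29, 29)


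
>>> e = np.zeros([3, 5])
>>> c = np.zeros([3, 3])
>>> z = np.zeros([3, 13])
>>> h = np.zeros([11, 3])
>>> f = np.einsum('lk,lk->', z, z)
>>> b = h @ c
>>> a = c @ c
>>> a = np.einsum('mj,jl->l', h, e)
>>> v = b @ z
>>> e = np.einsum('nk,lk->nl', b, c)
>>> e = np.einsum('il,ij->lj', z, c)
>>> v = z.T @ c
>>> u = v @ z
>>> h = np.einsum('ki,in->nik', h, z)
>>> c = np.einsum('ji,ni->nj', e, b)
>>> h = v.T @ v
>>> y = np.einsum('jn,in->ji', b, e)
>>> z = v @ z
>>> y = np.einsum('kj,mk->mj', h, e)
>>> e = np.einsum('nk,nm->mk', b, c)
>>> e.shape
(13, 3)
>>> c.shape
(11, 13)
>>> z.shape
(13, 13)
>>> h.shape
(3, 3)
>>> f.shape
()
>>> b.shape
(11, 3)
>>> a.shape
(5,)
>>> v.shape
(13, 3)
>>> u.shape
(13, 13)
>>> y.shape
(13, 3)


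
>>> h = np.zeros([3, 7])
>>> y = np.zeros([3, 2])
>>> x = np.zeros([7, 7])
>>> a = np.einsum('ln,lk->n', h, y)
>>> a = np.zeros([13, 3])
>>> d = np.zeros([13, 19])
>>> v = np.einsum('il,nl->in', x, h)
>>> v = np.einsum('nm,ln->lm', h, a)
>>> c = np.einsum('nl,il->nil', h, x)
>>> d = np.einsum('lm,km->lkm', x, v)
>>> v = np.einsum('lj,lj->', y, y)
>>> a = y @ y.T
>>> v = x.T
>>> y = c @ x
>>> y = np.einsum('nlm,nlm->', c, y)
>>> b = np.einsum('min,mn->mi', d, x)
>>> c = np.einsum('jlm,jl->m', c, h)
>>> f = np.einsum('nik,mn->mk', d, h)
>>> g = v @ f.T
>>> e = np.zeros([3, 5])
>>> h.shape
(3, 7)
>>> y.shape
()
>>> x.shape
(7, 7)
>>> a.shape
(3, 3)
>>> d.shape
(7, 13, 7)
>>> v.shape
(7, 7)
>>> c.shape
(7,)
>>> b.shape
(7, 13)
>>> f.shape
(3, 7)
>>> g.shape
(7, 3)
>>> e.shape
(3, 5)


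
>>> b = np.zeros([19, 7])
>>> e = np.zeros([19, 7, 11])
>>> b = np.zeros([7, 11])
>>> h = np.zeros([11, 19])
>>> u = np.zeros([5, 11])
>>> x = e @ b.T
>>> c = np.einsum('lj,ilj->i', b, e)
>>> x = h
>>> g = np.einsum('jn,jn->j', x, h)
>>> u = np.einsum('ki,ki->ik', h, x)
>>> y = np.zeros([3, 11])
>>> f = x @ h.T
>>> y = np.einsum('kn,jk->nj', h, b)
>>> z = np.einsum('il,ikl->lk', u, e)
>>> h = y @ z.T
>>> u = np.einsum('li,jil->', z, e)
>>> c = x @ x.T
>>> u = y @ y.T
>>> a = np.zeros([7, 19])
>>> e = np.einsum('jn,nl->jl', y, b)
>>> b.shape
(7, 11)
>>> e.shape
(19, 11)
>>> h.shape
(19, 11)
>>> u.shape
(19, 19)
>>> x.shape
(11, 19)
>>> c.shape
(11, 11)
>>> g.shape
(11,)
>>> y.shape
(19, 7)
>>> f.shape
(11, 11)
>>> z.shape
(11, 7)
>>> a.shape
(7, 19)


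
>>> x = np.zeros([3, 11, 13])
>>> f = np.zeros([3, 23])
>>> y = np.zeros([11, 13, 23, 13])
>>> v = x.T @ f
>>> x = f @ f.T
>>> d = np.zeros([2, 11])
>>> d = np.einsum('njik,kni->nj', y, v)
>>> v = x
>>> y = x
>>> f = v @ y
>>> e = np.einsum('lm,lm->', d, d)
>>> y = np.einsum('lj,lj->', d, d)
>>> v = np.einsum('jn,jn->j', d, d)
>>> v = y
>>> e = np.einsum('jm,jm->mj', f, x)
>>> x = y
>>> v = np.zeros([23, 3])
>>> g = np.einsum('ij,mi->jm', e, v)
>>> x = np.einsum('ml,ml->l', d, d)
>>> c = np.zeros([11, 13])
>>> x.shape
(13,)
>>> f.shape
(3, 3)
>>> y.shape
()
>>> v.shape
(23, 3)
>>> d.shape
(11, 13)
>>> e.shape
(3, 3)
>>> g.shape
(3, 23)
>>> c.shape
(11, 13)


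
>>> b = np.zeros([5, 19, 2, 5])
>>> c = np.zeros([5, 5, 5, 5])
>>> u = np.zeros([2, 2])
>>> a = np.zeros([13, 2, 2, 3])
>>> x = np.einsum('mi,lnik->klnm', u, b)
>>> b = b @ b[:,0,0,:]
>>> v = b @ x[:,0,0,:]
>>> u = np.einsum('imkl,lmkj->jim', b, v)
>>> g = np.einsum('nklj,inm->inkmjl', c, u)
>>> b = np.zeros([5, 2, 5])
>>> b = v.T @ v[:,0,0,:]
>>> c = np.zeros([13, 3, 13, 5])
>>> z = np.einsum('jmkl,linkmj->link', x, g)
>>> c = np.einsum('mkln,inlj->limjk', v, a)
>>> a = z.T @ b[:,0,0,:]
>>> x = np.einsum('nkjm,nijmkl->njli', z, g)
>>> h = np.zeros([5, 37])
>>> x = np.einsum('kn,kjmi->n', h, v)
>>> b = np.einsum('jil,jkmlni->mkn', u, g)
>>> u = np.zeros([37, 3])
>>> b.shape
(5, 5, 5)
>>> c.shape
(2, 13, 5, 3, 19)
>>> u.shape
(37, 3)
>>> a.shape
(19, 5, 5, 2)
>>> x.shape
(37,)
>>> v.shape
(5, 19, 2, 2)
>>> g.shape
(2, 5, 5, 19, 5, 5)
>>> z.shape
(2, 5, 5, 19)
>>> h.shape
(5, 37)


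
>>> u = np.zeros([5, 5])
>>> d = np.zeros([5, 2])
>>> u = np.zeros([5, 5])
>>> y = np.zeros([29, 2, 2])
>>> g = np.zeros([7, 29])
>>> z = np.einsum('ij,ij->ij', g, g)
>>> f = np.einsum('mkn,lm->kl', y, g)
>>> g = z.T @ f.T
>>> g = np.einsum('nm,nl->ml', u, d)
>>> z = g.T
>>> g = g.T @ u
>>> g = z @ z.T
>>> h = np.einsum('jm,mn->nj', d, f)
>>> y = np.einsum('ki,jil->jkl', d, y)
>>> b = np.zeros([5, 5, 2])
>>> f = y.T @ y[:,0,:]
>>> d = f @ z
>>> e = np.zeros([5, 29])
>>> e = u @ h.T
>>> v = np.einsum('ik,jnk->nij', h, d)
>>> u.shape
(5, 5)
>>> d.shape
(2, 5, 5)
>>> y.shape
(29, 5, 2)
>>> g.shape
(2, 2)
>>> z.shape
(2, 5)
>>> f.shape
(2, 5, 2)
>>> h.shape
(7, 5)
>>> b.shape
(5, 5, 2)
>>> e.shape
(5, 7)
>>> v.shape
(5, 7, 2)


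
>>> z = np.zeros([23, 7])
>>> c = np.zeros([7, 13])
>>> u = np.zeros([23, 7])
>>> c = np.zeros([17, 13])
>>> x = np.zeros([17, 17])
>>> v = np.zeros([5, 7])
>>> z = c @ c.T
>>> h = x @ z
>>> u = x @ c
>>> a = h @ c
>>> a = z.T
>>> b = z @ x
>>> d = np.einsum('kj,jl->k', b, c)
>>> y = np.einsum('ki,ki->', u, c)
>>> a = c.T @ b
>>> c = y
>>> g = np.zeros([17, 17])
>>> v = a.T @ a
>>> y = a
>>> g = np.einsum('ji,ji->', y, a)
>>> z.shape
(17, 17)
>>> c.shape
()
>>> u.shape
(17, 13)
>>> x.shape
(17, 17)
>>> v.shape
(17, 17)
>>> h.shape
(17, 17)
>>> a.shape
(13, 17)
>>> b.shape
(17, 17)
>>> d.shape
(17,)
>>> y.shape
(13, 17)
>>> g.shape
()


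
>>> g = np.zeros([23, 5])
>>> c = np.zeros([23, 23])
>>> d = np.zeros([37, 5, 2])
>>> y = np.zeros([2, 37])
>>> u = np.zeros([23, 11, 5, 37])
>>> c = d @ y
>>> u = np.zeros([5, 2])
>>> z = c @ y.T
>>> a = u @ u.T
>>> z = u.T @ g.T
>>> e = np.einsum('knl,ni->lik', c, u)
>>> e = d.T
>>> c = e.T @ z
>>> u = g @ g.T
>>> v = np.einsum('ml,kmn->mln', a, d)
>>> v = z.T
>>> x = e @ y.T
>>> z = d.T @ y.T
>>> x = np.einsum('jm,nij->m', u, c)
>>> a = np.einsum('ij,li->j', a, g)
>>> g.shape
(23, 5)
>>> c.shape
(37, 5, 23)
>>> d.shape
(37, 5, 2)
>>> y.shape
(2, 37)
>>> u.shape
(23, 23)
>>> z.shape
(2, 5, 2)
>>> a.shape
(5,)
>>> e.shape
(2, 5, 37)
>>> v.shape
(23, 2)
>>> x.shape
(23,)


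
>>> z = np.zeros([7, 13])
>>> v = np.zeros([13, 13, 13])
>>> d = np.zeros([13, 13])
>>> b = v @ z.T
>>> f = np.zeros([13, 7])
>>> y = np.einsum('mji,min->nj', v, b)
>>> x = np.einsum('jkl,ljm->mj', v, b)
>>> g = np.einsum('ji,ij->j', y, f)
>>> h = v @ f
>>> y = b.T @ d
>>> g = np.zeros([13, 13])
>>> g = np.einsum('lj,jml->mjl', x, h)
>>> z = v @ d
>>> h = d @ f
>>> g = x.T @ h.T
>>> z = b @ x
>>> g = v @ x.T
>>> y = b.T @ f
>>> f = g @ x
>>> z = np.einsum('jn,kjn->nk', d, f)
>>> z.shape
(13, 13)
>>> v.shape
(13, 13, 13)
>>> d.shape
(13, 13)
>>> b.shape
(13, 13, 7)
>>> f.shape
(13, 13, 13)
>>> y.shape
(7, 13, 7)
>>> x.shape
(7, 13)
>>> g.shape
(13, 13, 7)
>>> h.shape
(13, 7)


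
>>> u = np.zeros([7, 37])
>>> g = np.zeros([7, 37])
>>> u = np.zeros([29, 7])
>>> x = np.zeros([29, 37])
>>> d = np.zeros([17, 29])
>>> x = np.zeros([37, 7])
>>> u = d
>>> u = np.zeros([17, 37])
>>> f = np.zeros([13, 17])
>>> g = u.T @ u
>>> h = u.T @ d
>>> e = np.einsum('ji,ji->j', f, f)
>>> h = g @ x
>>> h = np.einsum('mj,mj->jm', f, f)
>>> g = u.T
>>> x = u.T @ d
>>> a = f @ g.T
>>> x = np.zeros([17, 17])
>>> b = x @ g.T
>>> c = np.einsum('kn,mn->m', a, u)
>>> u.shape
(17, 37)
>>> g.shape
(37, 17)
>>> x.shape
(17, 17)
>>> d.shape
(17, 29)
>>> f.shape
(13, 17)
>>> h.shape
(17, 13)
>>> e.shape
(13,)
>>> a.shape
(13, 37)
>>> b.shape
(17, 37)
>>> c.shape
(17,)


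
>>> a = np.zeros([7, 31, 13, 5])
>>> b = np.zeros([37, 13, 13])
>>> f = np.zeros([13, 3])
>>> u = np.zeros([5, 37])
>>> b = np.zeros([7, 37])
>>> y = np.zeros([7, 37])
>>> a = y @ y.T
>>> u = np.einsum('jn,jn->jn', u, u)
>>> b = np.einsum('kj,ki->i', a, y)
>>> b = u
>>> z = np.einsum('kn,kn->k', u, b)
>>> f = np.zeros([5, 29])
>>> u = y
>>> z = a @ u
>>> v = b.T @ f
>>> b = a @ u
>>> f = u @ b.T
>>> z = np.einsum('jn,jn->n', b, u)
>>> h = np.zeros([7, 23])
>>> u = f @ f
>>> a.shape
(7, 7)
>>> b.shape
(7, 37)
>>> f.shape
(7, 7)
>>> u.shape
(7, 7)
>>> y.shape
(7, 37)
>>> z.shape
(37,)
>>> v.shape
(37, 29)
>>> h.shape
(7, 23)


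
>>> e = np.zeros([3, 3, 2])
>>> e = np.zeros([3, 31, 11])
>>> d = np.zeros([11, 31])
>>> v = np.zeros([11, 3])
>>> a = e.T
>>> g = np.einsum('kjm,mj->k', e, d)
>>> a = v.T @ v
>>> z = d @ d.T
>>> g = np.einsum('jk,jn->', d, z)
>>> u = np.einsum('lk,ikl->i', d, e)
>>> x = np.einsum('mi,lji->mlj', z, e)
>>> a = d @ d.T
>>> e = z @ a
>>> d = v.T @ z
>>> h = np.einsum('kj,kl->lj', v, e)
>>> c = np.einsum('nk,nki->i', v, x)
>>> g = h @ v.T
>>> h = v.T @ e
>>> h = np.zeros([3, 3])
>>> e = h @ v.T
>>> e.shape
(3, 11)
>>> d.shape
(3, 11)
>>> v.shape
(11, 3)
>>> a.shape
(11, 11)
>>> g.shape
(11, 11)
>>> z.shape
(11, 11)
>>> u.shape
(3,)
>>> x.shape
(11, 3, 31)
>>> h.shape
(3, 3)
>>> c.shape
(31,)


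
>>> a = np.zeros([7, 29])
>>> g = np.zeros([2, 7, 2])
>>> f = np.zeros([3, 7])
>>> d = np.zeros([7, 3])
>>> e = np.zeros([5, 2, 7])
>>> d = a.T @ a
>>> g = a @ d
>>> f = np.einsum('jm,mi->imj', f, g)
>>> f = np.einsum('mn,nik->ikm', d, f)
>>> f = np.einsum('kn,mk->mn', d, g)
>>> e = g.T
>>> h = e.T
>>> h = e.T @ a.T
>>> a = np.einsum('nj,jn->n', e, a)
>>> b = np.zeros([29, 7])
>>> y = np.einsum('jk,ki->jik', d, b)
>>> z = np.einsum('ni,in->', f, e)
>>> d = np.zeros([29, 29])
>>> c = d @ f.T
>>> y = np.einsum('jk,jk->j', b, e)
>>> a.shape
(29,)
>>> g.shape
(7, 29)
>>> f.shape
(7, 29)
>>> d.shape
(29, 29)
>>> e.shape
(29, 7)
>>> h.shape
(7, 7)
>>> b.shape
(29, 7)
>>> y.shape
(29,)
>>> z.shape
()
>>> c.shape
(29, 7)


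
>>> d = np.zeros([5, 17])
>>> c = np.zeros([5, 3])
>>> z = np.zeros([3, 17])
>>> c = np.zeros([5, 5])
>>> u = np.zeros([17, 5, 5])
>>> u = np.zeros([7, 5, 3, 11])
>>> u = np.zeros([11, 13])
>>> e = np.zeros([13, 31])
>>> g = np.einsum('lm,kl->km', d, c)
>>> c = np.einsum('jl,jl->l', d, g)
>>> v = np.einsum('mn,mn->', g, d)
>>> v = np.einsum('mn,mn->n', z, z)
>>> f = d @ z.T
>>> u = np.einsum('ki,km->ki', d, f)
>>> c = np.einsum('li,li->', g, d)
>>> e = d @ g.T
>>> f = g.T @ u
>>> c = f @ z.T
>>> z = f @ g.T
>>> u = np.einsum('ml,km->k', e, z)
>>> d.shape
(5, 17)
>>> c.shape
(17, 3)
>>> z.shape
(17, 5)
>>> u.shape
(17,)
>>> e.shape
(5, 5)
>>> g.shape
(5, 17)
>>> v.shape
(17,)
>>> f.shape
(17, 17)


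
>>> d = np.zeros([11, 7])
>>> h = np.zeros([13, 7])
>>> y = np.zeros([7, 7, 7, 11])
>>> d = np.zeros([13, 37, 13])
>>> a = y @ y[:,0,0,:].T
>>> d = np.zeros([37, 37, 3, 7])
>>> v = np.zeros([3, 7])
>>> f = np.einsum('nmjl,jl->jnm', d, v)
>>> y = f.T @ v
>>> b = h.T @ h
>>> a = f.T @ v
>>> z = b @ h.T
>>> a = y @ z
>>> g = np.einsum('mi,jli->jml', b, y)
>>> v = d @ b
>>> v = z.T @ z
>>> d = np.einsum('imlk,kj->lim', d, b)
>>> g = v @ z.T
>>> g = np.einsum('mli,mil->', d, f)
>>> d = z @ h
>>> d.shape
(7, 7)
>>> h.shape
(13, 7)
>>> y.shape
(37, 37, 7)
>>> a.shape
(37, 37, 13)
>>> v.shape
(13, 13)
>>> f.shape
(3, 37, 37)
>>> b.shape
(7, 7)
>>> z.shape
(7, 13)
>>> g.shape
()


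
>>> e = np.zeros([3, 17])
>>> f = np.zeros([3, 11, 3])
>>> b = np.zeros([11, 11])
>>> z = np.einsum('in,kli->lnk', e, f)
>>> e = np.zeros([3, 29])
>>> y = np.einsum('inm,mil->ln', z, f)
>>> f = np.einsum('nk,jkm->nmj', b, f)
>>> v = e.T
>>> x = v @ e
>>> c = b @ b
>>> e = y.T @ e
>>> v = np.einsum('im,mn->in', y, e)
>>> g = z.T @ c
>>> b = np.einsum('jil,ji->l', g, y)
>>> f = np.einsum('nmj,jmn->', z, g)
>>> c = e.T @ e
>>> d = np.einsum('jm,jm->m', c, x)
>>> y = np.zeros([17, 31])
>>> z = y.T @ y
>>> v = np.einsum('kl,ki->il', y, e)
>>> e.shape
(17, 29)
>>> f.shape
()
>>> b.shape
(11,)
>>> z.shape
(31, 31)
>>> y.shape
(17, 31)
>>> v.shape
(29, 31)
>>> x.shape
(29, 29)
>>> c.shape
(29, 29)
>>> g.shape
(3, 17, 11)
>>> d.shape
(29,)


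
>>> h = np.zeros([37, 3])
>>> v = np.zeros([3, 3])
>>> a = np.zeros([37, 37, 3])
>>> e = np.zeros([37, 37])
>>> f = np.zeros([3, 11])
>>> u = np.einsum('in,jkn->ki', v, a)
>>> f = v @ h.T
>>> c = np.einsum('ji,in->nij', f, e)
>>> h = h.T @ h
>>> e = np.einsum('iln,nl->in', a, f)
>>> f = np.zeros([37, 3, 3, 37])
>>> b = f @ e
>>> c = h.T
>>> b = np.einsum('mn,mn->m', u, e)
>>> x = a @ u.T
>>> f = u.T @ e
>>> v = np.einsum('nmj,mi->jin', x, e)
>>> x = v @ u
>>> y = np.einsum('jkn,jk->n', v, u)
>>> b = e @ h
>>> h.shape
(3, 3)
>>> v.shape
(37, 3, 37)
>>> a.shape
(37, 37, 3)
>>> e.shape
(37, 3)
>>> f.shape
(3, 3)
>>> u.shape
(37, 3)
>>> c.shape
(3, 3)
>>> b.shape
(37, 3)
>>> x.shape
(37, 3, 3)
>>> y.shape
(37,)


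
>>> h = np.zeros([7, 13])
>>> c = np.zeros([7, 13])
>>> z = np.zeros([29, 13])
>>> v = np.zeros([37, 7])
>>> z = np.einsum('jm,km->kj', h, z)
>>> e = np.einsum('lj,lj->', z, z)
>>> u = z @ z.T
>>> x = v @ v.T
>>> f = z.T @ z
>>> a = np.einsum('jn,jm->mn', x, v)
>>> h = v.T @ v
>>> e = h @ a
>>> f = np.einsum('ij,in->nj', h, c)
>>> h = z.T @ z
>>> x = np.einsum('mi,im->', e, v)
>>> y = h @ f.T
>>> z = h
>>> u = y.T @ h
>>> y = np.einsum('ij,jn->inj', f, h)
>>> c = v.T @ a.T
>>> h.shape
(7, 7)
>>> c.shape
(7, 7)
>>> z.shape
(7, 7)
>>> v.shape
(37, 7)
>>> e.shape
(7, 37)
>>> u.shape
(13, 7)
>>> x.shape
()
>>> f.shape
(13, 7)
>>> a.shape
(7, 37)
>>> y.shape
(13, 7, 7)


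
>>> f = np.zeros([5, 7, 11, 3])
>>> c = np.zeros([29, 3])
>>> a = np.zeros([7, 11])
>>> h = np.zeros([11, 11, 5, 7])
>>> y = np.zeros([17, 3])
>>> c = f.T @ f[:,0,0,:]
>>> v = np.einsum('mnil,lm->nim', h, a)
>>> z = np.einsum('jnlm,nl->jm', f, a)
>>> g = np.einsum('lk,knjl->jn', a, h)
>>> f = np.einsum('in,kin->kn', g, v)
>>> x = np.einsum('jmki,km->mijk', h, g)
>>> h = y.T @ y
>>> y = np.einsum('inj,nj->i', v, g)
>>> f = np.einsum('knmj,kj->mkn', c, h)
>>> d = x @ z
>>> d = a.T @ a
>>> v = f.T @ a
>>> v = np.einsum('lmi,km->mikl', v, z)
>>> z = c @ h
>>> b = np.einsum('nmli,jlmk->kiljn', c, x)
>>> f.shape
(7, 3, 11)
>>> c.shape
(3, 11, 7, 3)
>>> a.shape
(7, 11)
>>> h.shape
(3, 3)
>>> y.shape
(11,)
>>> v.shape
(3, 11, 5, 11)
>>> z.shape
(3, 11, 7, 3)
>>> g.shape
(5, 11)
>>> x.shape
(11, 7, 11, 5)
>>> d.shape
(11, 11)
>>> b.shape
(5, 3, 7, 11, 3)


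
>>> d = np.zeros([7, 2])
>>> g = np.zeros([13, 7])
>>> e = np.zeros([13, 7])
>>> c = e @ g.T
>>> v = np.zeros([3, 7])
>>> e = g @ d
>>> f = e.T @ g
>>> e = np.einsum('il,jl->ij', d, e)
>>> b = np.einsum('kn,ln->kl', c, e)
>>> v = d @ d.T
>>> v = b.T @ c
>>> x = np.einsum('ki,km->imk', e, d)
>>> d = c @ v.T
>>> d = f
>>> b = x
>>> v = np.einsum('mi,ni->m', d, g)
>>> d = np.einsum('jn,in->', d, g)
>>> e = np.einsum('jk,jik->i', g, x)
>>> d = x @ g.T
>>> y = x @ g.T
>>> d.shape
(13, 2, 13)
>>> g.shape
(13, 7)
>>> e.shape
(2,)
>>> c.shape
(13, 13)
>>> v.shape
(2,)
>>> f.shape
(2, 7)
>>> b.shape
(13, 2, 7)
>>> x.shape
(13, 2, 7)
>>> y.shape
(13, 2, 13)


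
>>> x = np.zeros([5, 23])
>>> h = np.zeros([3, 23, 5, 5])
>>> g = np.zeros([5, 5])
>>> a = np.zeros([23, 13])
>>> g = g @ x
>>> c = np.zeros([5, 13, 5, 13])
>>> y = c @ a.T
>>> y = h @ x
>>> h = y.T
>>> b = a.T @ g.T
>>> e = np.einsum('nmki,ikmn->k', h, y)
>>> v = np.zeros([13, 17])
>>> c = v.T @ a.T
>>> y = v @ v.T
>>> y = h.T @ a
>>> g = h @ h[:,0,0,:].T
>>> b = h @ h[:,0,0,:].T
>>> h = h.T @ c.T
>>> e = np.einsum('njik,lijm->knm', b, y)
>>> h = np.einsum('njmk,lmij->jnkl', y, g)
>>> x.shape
(5, 23)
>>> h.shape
(23, 3, 13, 23)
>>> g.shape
(23, 5, 23, 23)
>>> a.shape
(23, 13)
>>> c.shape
(17, 23)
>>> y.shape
(3, 23, 5, 13)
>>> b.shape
(23, 5, 23, 23)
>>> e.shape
(23, 23, 13)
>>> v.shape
(13, 17)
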